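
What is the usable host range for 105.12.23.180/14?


Network: 105.12.0.0
Broadcast: 105.15.255.255
First usable = network + 1
Last usable = broadcast - 1
Range: 105.12.0.1 to 105.15.255.254


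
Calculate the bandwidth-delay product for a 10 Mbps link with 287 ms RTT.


BDP = bandwidth * RTT
= 10 Mbps * 287 ms
= 10 * 1e6 * 287 / 1000 bits
= 2870000 bits
= 358750 bytes
= 350.3418 KB
BDP = 2870000 bits (358750 bytes)


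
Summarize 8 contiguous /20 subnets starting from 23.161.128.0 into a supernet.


Original prefix: /20
Number of subnets: 8 = 2^3
New prefix = 20 - 3 = 17
Supernet: 23.161.128.0/17


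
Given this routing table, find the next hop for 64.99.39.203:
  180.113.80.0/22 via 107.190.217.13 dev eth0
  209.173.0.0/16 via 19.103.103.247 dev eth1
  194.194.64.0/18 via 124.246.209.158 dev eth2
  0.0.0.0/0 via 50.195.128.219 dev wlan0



Longest prefix match for 64.99.39.203:
  /22 180.113.80.0: no
  /16 209.173.0.0: no
  /18 194.194.64.0: no
  /0 0.0.0.0: MATCH
Selected: next-hop 50.195.128.219 via wlan0 (matched /0)


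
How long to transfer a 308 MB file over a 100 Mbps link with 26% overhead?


Effective throughput = 100 * (1 - 26/100) = 74 Mbps
File size in Mb = 308 * 8 = 2464 Mb
Time = 2464 / 74
Time = 33.2973 seconds


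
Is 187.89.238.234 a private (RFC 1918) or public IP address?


RFC 1918 private ranges:
  10.0.0.0/8 (10.0.0.0 - 10.255.255.255)
  172.16.0.0/12 (172.16.0.0 - 172.31.255.255)
  192.168.0.0/16 (192.168.0.0 - 192.168.255.255)
Public (not in any RFC 1918 range)


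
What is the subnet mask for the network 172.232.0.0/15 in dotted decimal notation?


/15 means 15 network bits, 17 host bits
Binary: 11111111111111100000000000000000
Mask: 255.254.0.0


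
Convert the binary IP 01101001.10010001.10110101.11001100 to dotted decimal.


01101001 = 105
10010001 = 145
10110101 = 181
11001100 = 204
IP: 105.145.181.204


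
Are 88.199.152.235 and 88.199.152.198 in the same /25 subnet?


Mask: 255.255.255.128
88.199.152.235 AND mask = 88.199.152.128
88.199.152.198 AND mask = 88.199.152.128
Yes, same subnet (88.199.152.128)


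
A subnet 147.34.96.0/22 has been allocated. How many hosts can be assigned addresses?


Host bits = 32 - 22 = 10
Total addresses = 2^10 = 1024
Usable = total - 2 (network and broadcast)
Usable hosts: 1022


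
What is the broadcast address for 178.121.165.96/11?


Network: 178.96.0.0/11
Host bits = 21
Set all host bits to 1:
Broadcast: 178.127.255.255


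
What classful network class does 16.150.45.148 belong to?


First octet: 16
Binary: 00010000
0xxxxxxx -> Class A (1-126)
Class A, default mask 255.0.0.0 (/8)


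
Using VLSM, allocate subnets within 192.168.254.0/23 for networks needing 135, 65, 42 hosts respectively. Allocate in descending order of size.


135 hosts -> /24 (254 usable): 192.168.254.0/24
65 hosts -> /25 (126 usable): 192.168.255.0/25
42 hosts -> /26 (62 usable): 192.168.255.128/26
Allocation: 192.168.254.0/24 (135 hosts, 254 usable); 192.168.255.0/25 (65 hosts, 126 usable); 192.168.255.128/26 (42 hosts, 62 usable)


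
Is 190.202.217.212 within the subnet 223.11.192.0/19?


Subnet network: 223.11.192.0
Test IP AND mask: 190.202.192.0
No, 190.202.217.212 is not in 223.11.192.0/19


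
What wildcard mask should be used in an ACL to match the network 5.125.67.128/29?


Subnet mask: 255.255.255.248
Wildcard = 255.255.255.255 - subnet mask
255 - 255 = 0
255 - 255 = 0
255 - 255 = 0
255 - 248 = 7
Wildcard: 0.0.0.7


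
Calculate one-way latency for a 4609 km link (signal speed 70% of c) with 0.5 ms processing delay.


Speed = 0.7 * 3e5 km/s = 210000 km/s
Propagation delay = 4609 / 210000 = 0.0219 s = 21.9476 ms
Processing delay = 0.5 ms
Total one-way latency = 22.4476 ms


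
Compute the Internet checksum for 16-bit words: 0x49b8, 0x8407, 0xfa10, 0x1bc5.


Sum all words (with carry folding):
+ 0x49b8 = 0x49b8
+ 0x8407 = 0xcdbf
+ 0xfa10 = 0xc7d0
+ 0x1bc5 = 0xe395
One's complement: ~0xe395
Checksum = 0x1c6a


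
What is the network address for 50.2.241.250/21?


IP:   00110010.00000010.11110001.11111010
Mask: 11111111.11111111.11111000.00000000
AND operation:
Net:  00110010.00000010.11110000.00000000
Network: 50.2.240.0/21


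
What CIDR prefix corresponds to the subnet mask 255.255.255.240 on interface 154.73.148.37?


Binary: 11111111.11111111.11111111.11110000
Count leading 1s
Prefix: /28


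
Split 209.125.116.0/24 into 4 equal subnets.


New prefix = 24 + 2 = 26
Each subnet has 64 addresses
  209.125.116.0/26
  209.125.116.64/26
  209.125.116.128/26
  209.125.116.192/26
Subnets: 209.125.116.0/26, 209.125.116.64/26, 209.125.116.128/26, 209.125.116.192/26


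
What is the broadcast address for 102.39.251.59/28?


Network: 102.39.251.48/28
Host bits = 4
Set all host bits to 1:
Broadcast: 102.39.251.63


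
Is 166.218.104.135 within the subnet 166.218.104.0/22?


Subnet network: 166.218.104.0
Test IP AND mask: 166.218.104.0
Yes, 166.218.104.135 is in 166.218.104.0/22


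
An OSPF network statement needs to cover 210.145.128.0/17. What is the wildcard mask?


Subnet mask: 255.255.128.0
Wildcard = 255.255.255.255 - subnet mask
255 - 255 = 0
255 - 255 = 0
255 - 128 = 127
255 - 0 = 255
Wildcard: 0.0.127.255


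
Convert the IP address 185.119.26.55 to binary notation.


185 = 10111001
119 = 01110111
26 = 00011010
55 = 00110111
Binary: 10111001.01110111.00011010.00110111


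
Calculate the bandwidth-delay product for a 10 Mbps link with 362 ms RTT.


BDP = bandwidth * RTT
= 10 Mbps * 362 ms
= 10 * 1e6 * 362 / 1000 bits
= 3620000 bits
= 452500 bytes
= 441.8945 KB
BDP = 3620000 bits (452500 bytes)


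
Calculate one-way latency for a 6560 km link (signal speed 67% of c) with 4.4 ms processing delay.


Speed = 0.67 * 3e5 km/s = 201000 km/s
Propagation delay = 6560 / 201000 = 0.0326 s = 32.6368 ms
Processing delay = 4.4 ms
Total one-way latency = 37.0368 ms


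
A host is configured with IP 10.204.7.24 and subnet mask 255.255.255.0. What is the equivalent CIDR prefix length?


Binary: 11111111.11111111.11111111.00000000
Count leading 1s
Prefix: /24


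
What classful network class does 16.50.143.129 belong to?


First octet: 16
Binary: 00010000
0xxxxxxx -> Class A (1-126)
Class A, default mask 255.0.0.0 (/8)


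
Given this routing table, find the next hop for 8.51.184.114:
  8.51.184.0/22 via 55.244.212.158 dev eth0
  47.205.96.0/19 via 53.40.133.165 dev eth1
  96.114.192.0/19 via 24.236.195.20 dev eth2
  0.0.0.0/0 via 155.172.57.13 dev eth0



Longest prefix match for 8.51.184.114:
  /22 8.51.184.0: MATCH
  /19 47.205.96.0: no
  /19 96.114.192.0: no
  /0 0.0.0.0: MATCH
Selected: next-hop 55.244.212.158 via eth0 (matched /22)


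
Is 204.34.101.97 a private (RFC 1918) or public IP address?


RFC 1918 private ranges:
  10.0.0.0/8 (10.0.0.0 - 10.255.255.255)
  172.16.0.0/12 (172.16.0.0 - 172.31.255.255)
  192.168.0.0/16 (192.168.0.0 - 192.168.255.255)
Public (not in any RFC 1918 range)


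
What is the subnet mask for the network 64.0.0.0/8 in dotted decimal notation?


/8 means 8 network bits, 24 host bits
Binary: 11111111000000000000000000000000
Mask: 255.0.0.0


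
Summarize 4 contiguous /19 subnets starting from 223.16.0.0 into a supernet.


Original prefix: /19
Number of subnets: 4 = 2^2
New prefix = 19 - 2 = 17
Supernet: 223.16.0.0/17


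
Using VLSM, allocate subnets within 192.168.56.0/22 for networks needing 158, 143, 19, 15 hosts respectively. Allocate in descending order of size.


158 hosts -> /24 (254 usable): 192.168.56.0/24
143 hosts -> /24 (254 usable): 192.168.57.0/24
19 hosts -> /27 (30 usable): 192.168.58.0/27
15 hosts -> /27 (30 usable): 192.168.58.32/27
Allocation: 192.168.56.0/24 (158 hosts, 254 usable); 192.168.57.0/24 (143 hosts, 254 usable); 192.168.58.0/27 (19 hosts, 30 usable); 192.168.58.32/27 (15 hosts, 30 usable)


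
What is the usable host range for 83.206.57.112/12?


Network: 83.192.0.0
Broadcast: 83.207.255.255
First usable = network + 1
Last usable = broadcast - 1
Range: 83.192.0.1 to 83.207.255.254


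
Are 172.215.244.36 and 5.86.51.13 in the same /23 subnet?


Mask: 255.255.254.0
172.215.244.36 AND mask = 172.215.244.0
5.86.51.13 AND mask = 5.86.50.0
No, different subnets (172.215.244.0 vs 5.86.50.0)


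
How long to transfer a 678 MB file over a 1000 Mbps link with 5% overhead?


Effective throughput = 1000 * (1 - 5/100) = 950 Mbps
File size in Mb = 678 * 8 = 5424 Mb
Time = 5424 / 950
Time = 5.7095 seconds


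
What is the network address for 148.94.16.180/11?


IP:   10010100.01011110.00010000.10110100
Mask: 11111111.11100000.00000000.00000000
AND operation:
Net:  10010100.01000000.00000000.00000000
Network: 148.64.0.0/11


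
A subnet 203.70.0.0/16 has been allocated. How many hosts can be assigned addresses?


Host bits = 32 - 16 = 16
Total addresses = 2^16 = 65536
Usable = total - 2 (network and broadcast)
Usable hosts: 65534


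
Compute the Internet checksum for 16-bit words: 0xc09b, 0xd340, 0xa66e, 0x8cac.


Sum all words (with carry folding):
+ 0xc09b = 0xc09b
+ 0xd340 = 0x93dc
+ 0xa66e = 0x3a4b
+ 0x8cac = 0xc6f7
One's complement: ~0xc6f7
Checksum = 0x3908


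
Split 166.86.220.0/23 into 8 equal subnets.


New prefix = 23 + 3 = 26
Each subnet has 64 addresses
  166.86.220.0/26
  166.86.220.64/26
  166.86.220.128/26
  166.86.220.192/26
  166.86.221.0/26
  166.86.221.64/26
  166.86.221.128/26
  166.86.221.192/26
Subnets: 166.86.220.0/26, 166.86.220.64/26, 166.86.220.128/26, 166.86.220.192/26, 166.86.221.0/26, 166.86.221.64/26, 166.86.221.128/26, 166.86.221.192/26


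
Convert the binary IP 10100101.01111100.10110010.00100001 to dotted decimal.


10100101 = 165
01111100 = 124
10110010 = 178
00100001 = 33
IP: 165.124.178.33


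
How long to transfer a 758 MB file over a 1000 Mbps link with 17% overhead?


Effective throughput = 1000 * (1 - 17/100) = 830 Mbps
File size in Mb = 758 * 8 = 6064 Mb
Time = 6064 / 830
Time = 7.306 seconds


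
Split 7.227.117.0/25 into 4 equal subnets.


New prefix = 25 + 2 = 27
Each subnet has 32 addresses
  7.227.117.0/27
  7.227.117.32/27
  7.227.117.64/27
  7.227.117.96/27
Subnets: 7.227.117.0/27, 7.227.117.32/27, 7.227.117.64/27, 7.227.117.96/27


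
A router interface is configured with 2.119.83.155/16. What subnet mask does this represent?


/16 means 16 network bits, 16 host bits
Binary: 11111111111111110000000000000000
Mask: 255.255.0.0


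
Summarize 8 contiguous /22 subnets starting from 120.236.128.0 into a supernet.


Original prefix: /22
Number of subnets: 8 = 2^3
New prefix = 22 - 3 = 19
Supernet: 120.236.128.0/19


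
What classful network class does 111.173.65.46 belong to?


First octet: 111
Binary: 01101111
0xxxxxxx -> Class A (1-126)
Class A, default mask 255.0.0.0 (/8)


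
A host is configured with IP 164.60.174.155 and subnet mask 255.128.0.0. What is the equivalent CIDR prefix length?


Binary: 11111111.10000000.00000000.00000000
Count leading 1s
Prefix: /9


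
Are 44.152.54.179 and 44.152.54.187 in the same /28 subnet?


Mask: 255.255.255.240
44.152.54.179 AND mask = 44.152.54.176
44.152.54.187 AND mask = 44.152.54.176
Yes, same subnet (44.152.54.176)


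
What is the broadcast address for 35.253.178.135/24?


Network: 35.253.178.0/24
Host bits = 8
Set all host bits to 1:
Broadcast: 35.253.178.255


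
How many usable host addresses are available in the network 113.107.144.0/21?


Host bits = 32 - 21 = 11
Total addresses = 2^11 = 2048
Usable = total - 2 (network and broadcast)
Usable hosts: 2046


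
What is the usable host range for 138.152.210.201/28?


Network: 138.152.210.192
Broadcast: 138.152.210.207
First usable = network + 1
Last usable = broadcast - 1
Range: 138.152.210.193 to 138.152.210.206


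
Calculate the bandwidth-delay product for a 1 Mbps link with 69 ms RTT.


BDP = bandwidth * RTT
= 1 Mbps * 69 ms
= 1 * 1e6 * 69 / 1000 bits
= 69000 bits
= 8625 bytes
= 8.4229 KB
BDP = 69000 bits (8625 bytes)


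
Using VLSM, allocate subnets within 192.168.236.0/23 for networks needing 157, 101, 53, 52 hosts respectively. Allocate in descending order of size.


157 hosts -> /24 (254 usable): 192.168.236.0/24
101 hosts -> /25 (126 usable): 192.168.237.0/25
53 hosts -> /26 (62 usable): 192.168.237.128/26
52 hosts -> /26 (62 usable): 192.168.237.192/26
Allocation: 192.168.236.0/24 (157 hosts, 254 usable); 192.168.237.0/25 (101 hosts, 126 usable); 192.168.237.128/26 (53 hosts, 62 usable); 192.168.237.192/26 (52 hosts, 62 usable)


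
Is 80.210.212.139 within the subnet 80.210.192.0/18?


Subnet network: 80.210.192.0
Test IP AND mask: 80.210.192.0
Yes, 80.210.212.139 is in 80.210.192.0/18


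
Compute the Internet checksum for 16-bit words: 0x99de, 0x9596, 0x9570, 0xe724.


Sum all words (with carry folding):
+ 0x99de = 0x99de
+ 0x9596 = 0x2f75
+ 0x9570 = 0xc4e5
+ 0xe724 = 0xac0a
One's complement: ~0xac0a
Checksum = 0x53f5


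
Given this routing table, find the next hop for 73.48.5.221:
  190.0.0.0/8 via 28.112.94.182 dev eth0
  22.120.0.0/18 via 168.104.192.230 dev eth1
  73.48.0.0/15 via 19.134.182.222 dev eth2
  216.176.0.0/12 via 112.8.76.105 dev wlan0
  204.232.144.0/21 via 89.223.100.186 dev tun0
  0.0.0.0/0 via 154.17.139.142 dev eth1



Longest prefix match for 73.48.5.221:
  /8 190.0.0.0: no
  /18 22.120.0.0: no
  /15 73.48.0.0: MATCH
  /12 216.176.0.0: no
  /21 204.232.144.0: no
  /0 0.0.0.0: MATCH
Selected: next-hop 19.134.182.222 via eth2 (matched /15)


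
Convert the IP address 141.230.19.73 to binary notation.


141 = 10001101
230 = 11100110
19 = 00010011
73 = 01001001
Binary: 10001101.11100110.00010011.01001001


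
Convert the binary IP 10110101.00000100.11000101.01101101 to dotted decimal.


10110101 = 181
00000100 = 4
11000101 = 197
01101101 = 109
IP: 181.4.197.109


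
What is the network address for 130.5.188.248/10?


IP:   10000010.00000101.10111100.11111000
Mask: 11111111.11000000.00000000.00000000
AND operation:
Net:  10000010.00000000.00000000.00000000
Network: 130.0.0.0/10


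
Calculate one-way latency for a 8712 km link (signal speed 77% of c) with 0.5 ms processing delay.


Speed = 0.77 * 3e5 km/s = 231000 km/s
Propagation delay = 8712 / 231000 = 0.0377 s = 37.7143 ms
Processing delay = 0.5 ms
Total one-way latency = 38.2143 ms


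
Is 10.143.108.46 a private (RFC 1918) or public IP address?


RFC 1918 private ranges:
  10.0.0.0/8 (10.0.0.0 - 10.255.255.255)
  172.16.0.0/12 (172.16.0.0 - 172.31.255.255)
  192.168.0.0/16 (192.168.0.0 - 192.168.255.255)
Private (in 10.0.0.0/8)


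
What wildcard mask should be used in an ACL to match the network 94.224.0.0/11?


Subnet mask: 255.224.0.0
Wildcard = 255.255.255.255 - subnet mask
255 - 255 = 0
255 - 224 = 31
255 - 0 = 255
255 - 0 = 255
Wildcard: 0.31.255.255


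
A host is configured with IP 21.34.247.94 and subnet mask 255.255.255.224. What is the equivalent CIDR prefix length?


Binary: 11111111.11111111.11111111.11100000
Count leading 1s
Prefix: /27


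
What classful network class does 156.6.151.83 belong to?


First octet: 156
Binary: 10011100
10xxxxxx -> Class B (128-191)
Class B, default mask 255.255.0.0 (/16)


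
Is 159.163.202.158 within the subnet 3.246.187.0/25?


Subnet network: 3.246.187.0
Test IP AND mask: 159.163.202.128
No, 159.163.202.158 is not in 3.246.187.0/25


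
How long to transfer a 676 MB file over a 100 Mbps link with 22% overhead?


Effective throughput = 100 * (1 - 22/100) = 78 Mbps
File size in Mb = 676 * 8 = 5408 Mb
Time = 5408 / 78
Time = 69.3333 seconds


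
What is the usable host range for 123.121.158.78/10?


Network: 123.64.0.0
Broadcast: 123.127.255.255
First usable = network + 1
Last usable = broadcast - 1
Range: 123.64.0.1 to 123.127.255.254


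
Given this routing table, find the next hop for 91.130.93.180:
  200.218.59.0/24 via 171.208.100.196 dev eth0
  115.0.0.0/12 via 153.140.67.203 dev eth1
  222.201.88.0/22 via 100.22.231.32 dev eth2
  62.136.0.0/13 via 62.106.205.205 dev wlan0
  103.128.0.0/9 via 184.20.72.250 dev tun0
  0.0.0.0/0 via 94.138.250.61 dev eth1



Longest prefix match for 91.130.93.180:
  /24 200.218.59.0: no
  /12 115.0.0.0: no
  /22 222.201.88.0: no
  /13 62.136.0.0: no
  /9 103.128.0.0: no
  /0 0.0.0.0: MATCH
Selected: next-hop 94.138.250.61 via eth1 (matched /0)


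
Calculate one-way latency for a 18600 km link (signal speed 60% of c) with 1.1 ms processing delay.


Speed = 0.6 * 3e5 km/s = 180000 km/s
Propagation delay = 18600 / 180000 = 0.1033 s = 103.3333 ms
Processing delay = 1.1 ms
Total one-way latency = 104.4333 ms


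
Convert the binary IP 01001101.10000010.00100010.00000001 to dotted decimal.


01001101 = 77
10000010 = 130
00100010 = 34
00000001 = 1
IP: 77.130.34.1


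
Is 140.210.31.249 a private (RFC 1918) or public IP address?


RFC 1918 private ranges:
  10.0.0.0/8 (10.0.0.0 - 10.255.255.255)
  172.16.0.0/12 (172.16.0.0 - 172.31.255.255)
  192.168.0.0/16 (192.168.0.0 - 192.168.255.255)
Public (not in any RFC 1918 range)


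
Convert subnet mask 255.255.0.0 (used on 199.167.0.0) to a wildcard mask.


Subnet mask: 255.255.0.0
Wildcard = 255.255.255.255 - subnet mask
255 - 255 = 0
255 - 255 = 0
255 - 0 = 255
255 - 0 = 255
Wildcard: 0.0.255.255


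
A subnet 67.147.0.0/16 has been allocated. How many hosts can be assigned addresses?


Host bits = 32 - 16 = 16
Total addresses = 2^16 = 65536
Usable = total - 2 (network and broadcast)
Usable hosts: 65534


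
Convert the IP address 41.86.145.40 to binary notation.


41 = 00101001
86 = 01010110
145 = 10010001
40 = 00101000
Binary: 00101001.01010110.10010001.00101000


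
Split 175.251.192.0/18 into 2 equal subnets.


New prefix = 18 + 1 = 19
Each subnet has 8192 addresses
  175.251.192.0/19
  175.251.224.0/19
Subnets: 175.251.192.0/19, 175.251.224.0/19


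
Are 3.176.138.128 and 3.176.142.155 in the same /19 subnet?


Mask: 255.255.224.0
3.176.138.128 AND mask = 3.176.128.0
3.176.142.155 AND mask = 3.176.128.0
Yes, same subnet (3.176.128.0)


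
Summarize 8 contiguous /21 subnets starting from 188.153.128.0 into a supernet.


Original prefix: /21
Number of subnets: 8 = 2^3
New prefix = 21 - 3 = 18
Supernet: 188.153.128.0/18


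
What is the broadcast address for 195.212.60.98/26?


Network: 195.212.60.64/26
Host bits = 6
Set all host bits to 1:
Broadcast: 195.212.60.127


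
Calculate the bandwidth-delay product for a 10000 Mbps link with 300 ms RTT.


BDP = bandwidth * RTT
= 10000 Mbps * 300 ms
= 10000 * 1e6 * 300 / 1000 bits
= 3000000000 bits
= 375000000 bytes
= 366210.9375 KB
BDP = 3000000000 bits (375000000 bytes)


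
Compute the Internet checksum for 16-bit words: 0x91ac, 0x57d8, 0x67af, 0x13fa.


Sum all words (with carry folding):
+ 0x91ac = 0x91ac
+ 0x57d8 = 0xe984
+ 0x67af = 0x5134
+ 0x13fa = 0x652e
One's complement: ~0x652e
Checksum = 0x9ad1


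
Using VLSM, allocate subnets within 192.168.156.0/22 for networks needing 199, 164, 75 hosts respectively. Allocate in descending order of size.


199 hosts -> /24 (254 usable): 192.168.156.0/24
164 hosts -> /24 (254 usable): 192.168.157.0/24
75 hosts -> /25 (126 usable): 192.168.158.0/25
Allocation: 192.168.156.0/24 (199 hosts, 254 usable); 192.168.157.0/24 (164 hosts, 254 usable); 192.168.158.0/25 (75 hosts, 126 usable)


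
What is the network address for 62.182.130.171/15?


IP:   00111110.10110110.10000010.10101011
Mask: 11111111.11111110.00000000.00000000
AND operation:
Net:  00111110.10110110.00000000.00000000
Network: 62.182.0.0/15


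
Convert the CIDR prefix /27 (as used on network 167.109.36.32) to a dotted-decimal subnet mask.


/27 means 27 network bits, 5 host bits
Binary: 11111111111111111111111111100000
Mask: 255.255.255.224


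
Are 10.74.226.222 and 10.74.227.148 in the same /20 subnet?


Mask: 255.255.240.0
10.74.226.222 AND mask = 10.74.224.0
10.74.227.148 AND mask = 10.74.224.0
Yes, same subnet (10.74.224.0)


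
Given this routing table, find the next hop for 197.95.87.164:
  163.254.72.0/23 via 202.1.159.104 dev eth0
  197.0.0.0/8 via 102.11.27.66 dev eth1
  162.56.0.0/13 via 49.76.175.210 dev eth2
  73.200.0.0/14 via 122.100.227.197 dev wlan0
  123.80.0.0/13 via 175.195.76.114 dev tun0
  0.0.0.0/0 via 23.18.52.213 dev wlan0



Longest prefix match for 197.95.87.164:
  /23 163.254.72.0: no
  /8 197.0.0.0: MATCH
  /13 162.56.0.0: no
  /14 73.200.0.0: no
  /13 123.80.0.0: no
  /0 0.0.0.0: MATCH
Selected: next-hop 102.11.27.66 via eth1 (matched /8)


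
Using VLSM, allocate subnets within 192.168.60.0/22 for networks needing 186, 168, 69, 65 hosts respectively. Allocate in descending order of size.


186 hosts -> /24 (254 usable): 192.168.60.0/24
168 hosts -> /24 (254 usable): 192.168.61.0/24
69 hosts -> /25 (126 usable): 192.168.62.0/25
65 hosts -> /25 (126 usable): 192.168.62.128/25
Allocation: 192.168.60.0/24 (186 hosts, 254 usable); 192.168.61.0/24 (168 hosts, 254 usable); 192.168.62.0/25 (69 hosts, 126 usable); 192.168.62.128/25 (65 hosts, 126 usable)


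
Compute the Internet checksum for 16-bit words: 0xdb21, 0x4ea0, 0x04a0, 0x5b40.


Sum all words (with carry folding):
+ 0xdb21 = 0xdb21
+ 0x4ea0 = 0x29c2
+ 0x04a0 = 0x2e62
+ 0x5b40 = 0x89a2
One's complement: ~0x89a2
Checksum = 0x765d


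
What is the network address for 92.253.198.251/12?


IP:   01011100.11111101.11000110.11111011
Mask: 11111111.11110000.00000000.00000000
AND operation:
Net:  01011100.11110000.00000000.00000000
Network: 92.240.0.0/12


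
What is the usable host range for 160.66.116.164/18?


Network: 160.66.64.0
Broadcast: 160.66.127.255
First usable = network + 1
Last usable = broadcast - 1
Range: 160.66.64.1 to 160.66.127.254


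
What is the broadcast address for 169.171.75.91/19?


Network: 169.171.64.0/19
Host bits = 13
Set all host bits to 1:
Broadcast: 169.171.95.255


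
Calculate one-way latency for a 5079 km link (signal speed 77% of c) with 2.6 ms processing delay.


Speed = 0.77 * 3e5 km/s = 231000 km/s
Propagation delay = 5079 / 231000 = 0.022 s = 21.987 ms
Processing delay = 2.6 ms
Total one-way latency = 24.587 ms


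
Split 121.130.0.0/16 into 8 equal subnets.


New prefix = 16 + 3 = 19
Each subnet has 8192 addresses
  121.130.0.0/19
  121.130.32.0/19
  121.130.64.0/19
  121.130.96.0/19
  121.130.128.0/19
  121.130.160.0/19
  121.130.192.0/19
  121.130.224.0/19
Subnets: 121.130.0.0/19, 121.130.32.0/19, 121.130.64.0/19, 121.130.96.0/19, 121.130.128.0/19, 121.130.160.0/19, 121.130.192.0/19, 121.130.224.0/19


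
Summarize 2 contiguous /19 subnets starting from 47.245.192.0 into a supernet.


Original prefix: /19
Number of subnets: 2 = 2^1
New prefix = 19 - 1 = 18
Supernet: 47.245.192.0/18


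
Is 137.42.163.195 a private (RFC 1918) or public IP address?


RFC 1918 private ranges:
  10.0.0.0/8 (10.0.0.0 - 10.255.255.255)
  172.16.0.0/12 (172.16.0.0 - 172.31.255.255)
  192.168.0.0/16 (192.168.0.0 - 192.168.255.255)
Public (not in any RFC 1918 range)


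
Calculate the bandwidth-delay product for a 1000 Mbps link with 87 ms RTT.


BDP = bandwidth * RTT
= 1000 Mbps * 87 ms
= 1000 * 1e6 * 87 / 1000 bits
= 87000000 bits
= 10875000 bytes
= 10620.1172 KB
BDP = 87000000 bits (10875000 bytes)


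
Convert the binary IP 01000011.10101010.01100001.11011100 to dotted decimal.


01000011 = 67
10101010 = 170
01100001 = 97
11011100 = 220
IP: 67.170.97.220


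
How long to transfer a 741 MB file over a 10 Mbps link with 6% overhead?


Effective throughput = 10 * (1 - 6/100) = 9.4 Mbps
File size in Mb = 741 * 8 = 5928 Mb
Time = 5928 / 9.4
Time = 630.6383 seconds


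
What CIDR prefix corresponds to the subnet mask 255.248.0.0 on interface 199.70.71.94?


Binary: 11111111.11111000.00000000.00000000
Count leading 1s
Prefix: /13


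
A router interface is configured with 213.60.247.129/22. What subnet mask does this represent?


/22 means 22 network bits, 10 host bits
Binary: 11111111111111111111110000000000
Mask: 255.255.252.0


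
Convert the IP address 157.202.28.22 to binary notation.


157 = 10011101
202 = 11001010
28 = 00011100
22 = 00010110
Binary: 10011101.11001010.00011100.00010110


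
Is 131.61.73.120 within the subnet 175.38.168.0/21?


Subnet network: 175.38.168.0
Test IP AND mask: 131.61.72.0
No, 131.61.73.120 is not in 175.38.168.0/21


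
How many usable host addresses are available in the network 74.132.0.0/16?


Host bits = 32 - 16 = 16
Total addresses = 2^16 = 65536
Usable = total - 2 (network and broadcast)
Usable hosts: 65534


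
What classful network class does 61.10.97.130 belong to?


First octet: 61
Binary: 00111101
0xxxxxxx -> Class A (1-126)
Class A, default mask 255.0.0.0 (/8)


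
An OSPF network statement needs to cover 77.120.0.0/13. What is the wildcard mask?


Subnet mask: 255.248.0.0
Wildcard = 255.255.255.255 - subnet mask
255 - 255 = 0
255 - 248 = 7
255 - 0 = 255
255 - 0 = 255
Wildcard: 0.7.255.255


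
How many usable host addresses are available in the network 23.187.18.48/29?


Host bits = 32 - 29 = 3
Total addresses = 2^3 = 8
Usable = total - 2 (network and broadcast)
Usable hosts: 6


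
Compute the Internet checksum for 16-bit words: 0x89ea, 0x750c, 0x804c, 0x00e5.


Sum all words (with carry folding):
+ 0x89ea = 0x89ea
+ 0x750c = 0xfef6
+ 0x804c = 0x7f43
+ 0x00e5 = 0x8028
One's complement: ~0x8028
Checksum = 0x7fd7


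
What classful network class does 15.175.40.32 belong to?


First octet: 15
Binary: 00001111
0xxxxxxx -> Class A (1-126)
Class A, default mask 255.0.0.0 (/8)


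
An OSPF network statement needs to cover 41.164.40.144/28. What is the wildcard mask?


Subnet mask: 255.255.255.240
Wildcard = 255.255.255.255 - subnet mask
255 - 255 = 0
255 - 255 = 0
255 - 255 = 0
255 - 240 = 15
Wildcard: 0.0.0.15


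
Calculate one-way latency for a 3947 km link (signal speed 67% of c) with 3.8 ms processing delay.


Speed = 0.67 * 3e5 km/s = 201000 km/s
Propagation delay = 3947 / 201000 = 0.0196 s = 19.6368 ms
Processing delay = 3.8 ms
Total one-way latency = 23.4368 ms


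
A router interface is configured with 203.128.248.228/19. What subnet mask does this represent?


/19 means 19 network bits, 13 host bits
Binary: 11111111111111111110000000000000
Mask: 255.255.224.0


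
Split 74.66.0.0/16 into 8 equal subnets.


New prefix = 16 + 3 = 19
Each subnet has 8192 addresses
  74.66.0.0/19
  74.66.32.0/19
  74.66.64.0/19
  74.66.96.0/19
  74.66.128.0/19
  74.66.160.0/19
  74.66.192.0/19
  74.66.224.0/19
Subnets: 74.66.0.0/19, 74.66.32.0/19, 74.66.64.0/19, 74.66.96.0/19, 74.66.128.0/19, 74.66.160.0/19, 74.66.192.0/19, 74.66.224.0/19


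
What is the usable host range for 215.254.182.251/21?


Network: 215.254.176.0
Broadcast: 215.254.183.255
First usable = network + 1
Last usable = broadcast - 1
Range: 215.254.176.1 to 215.254.183.254


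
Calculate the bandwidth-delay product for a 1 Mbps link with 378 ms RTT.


BDP = bandwidth * RTT
= 1 Mbps * 378 ms
= 1 * 1e6 * 378 / 1000 bits
= 378000 bits
= 47250 bytes
= 46.1426 KB
BDP = 378000 bits (47250 bytes)


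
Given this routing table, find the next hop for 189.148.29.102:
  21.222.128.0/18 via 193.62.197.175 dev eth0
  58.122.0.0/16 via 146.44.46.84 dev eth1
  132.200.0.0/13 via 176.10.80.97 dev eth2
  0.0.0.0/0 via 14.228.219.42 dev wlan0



Longest prefix match for 189.148.29.102:
  /18 21.222.128.0: no
  /16 58.122.0.0: no
  /13 132.200.0.0: no
  /0 0.0.0.0: MATCH
Selected: next-hop 14.228.219.42 via wlan0 (matched /0)


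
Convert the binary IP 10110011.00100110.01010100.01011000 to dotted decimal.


10110011 = 179
00100110 = 38
01010100 = 84
01011000 = 88
IP: 179.38.84.88


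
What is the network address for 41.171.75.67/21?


IP:   00101001.10101011.01001011.01000011
Mask: 11111111.11111111.11111000.00000000
AND operation:
Net:  00101001.10101011.01001000.00000000
Network: 41.171.72.0/21


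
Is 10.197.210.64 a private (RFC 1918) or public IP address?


RFC 1918 private ranges:
  10.0.0.0/8 (10.0.0.0 - 10.255.255.255)
  172.16.0.0/12 (172.16.0.0 - 172.31.255.255)
  192.168.0.0/16 (192.168.0.0 - 192.168.255.255)
Private (in 10.0.0.0/8)


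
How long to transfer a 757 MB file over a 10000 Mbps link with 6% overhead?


Effective throughput = 10000 * (1 - 6/100) = 9400 Mbps
File size in Mb = 757 * 8 = 6056 Mb
Time = 6056 / 9400
Time = 0.6443 seconds


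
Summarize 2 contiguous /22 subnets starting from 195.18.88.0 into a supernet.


Original prefix: /22
Number of subnets: 2 = 2^1
New prefix = 22 - 1 = 21
Supernet: 195.18.88.0/21


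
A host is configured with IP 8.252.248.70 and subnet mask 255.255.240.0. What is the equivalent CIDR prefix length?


Binary: 11111111.11111111.11110000.00000000
Count leading 1s
Prefix: /20


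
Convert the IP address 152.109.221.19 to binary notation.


152 = 10011000
109 = 01101101
221 = 11011101
19 = 00010011
Binary: 10011000.01101101.11011101.00010011


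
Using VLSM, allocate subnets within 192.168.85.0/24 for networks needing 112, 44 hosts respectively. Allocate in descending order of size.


112 hosts -> /25 (126 usable): 192.168.85.0/25
44 hosts -> /26 (62 usable): 192.168.85.128/26
Allocation: 192.168.85.0/25 (112 hosts, 126 usable); 192.168.85.128/26 (44 hosts, 62 usable)


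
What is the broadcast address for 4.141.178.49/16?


Network: 4.141.0.0/16
Host bits = 16
Set all host bits to 1:
Broadcast: 4.141.255.255


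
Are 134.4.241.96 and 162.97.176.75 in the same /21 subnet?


Mask: 255.255.248.0
134.4.241.96 AND mask = 134.4.240.0
162.97.176.75 AND mask = 162.97.176.0
No, different subnets (134.4.240.0 vs 162.97.176.0)


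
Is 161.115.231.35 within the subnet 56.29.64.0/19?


Subnet network: 56.29.64.0
Test IP AND mask: 161.115.224.0
No, 161.115.231.35 is not in 56.29.64.0/19


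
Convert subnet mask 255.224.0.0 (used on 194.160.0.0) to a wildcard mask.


Subnet mask: 255.224.0.0
Wildcard = 255.255.255.255 - subnet mask
255 - 255 = 0
255 - 224 = 31
255 - 0 = 255
255 - 0 = 255
Wildcard: 0.31.255.255


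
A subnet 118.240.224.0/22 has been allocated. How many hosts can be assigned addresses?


Host bits = 32 - 22 = 10
Total addresses = 2^10 = 1024
Usable = total - 2 (network and broadcast)
Usable hosts: 1022


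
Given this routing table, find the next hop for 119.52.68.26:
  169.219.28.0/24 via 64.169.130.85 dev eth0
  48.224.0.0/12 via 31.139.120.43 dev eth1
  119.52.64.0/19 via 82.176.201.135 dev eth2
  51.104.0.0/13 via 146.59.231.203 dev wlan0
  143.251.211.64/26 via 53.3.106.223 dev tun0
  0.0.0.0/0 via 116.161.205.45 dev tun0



Longest prefix match for 119.52.68.26:
  /24 169.219.28.0: no
  /12 48.224.0.0: no
  /19 119.52.64.0: MATCH
  /13 51.104.0.0: no
  /26 143.251.211.64: no
  /0 0.0.0.0: MATCH
Selected: next-hop 82.176.201.135 via eth2 (matched /19)


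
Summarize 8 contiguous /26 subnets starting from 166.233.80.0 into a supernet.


Original prefix: /26
Number of subnets: 8 = 2^3
New prefix = 26 - 3 = 23
Supernet: 166.233.80.0/23


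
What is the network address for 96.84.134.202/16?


IP:   01100000.01010100.10000110.11001010
Mask: 11111111.11111111.00000000.00000000
AND operation:
Net:  01100000.01010100.00000000.00000000
Network: 96.84.0.0/16


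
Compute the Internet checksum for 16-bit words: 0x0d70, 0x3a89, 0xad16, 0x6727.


Sum all words (with carry folding):
+ 0x0d70 = 0x0d70
+ 0x3a89 = 0x47f9
+ 0xad16 = 0xf50f
+ 0x6727 = 0x5c37
One's complement: ~0x5c37
Checksum = 0xa3c8


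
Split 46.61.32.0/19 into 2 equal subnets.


New prefix = 19 + 1 = 20
Each subnet has 4096 addresses
  46.61.32.0/20
  46.61.48.0/20
Subnets: 46.61.32.0/20, 46.61.48.0/20


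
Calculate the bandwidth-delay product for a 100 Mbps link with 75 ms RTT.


BDP = bandwidth * RTT
= 100 Mbps * 75 ms
= 100 * 1e6 * 75 / 1000 bits
= 7500000 bits
= 937500 bytes
= 915.5273 KB
BDP = 7500000 bits (937500 bytes)


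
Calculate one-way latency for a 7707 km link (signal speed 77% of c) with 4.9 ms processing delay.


Speed = 0.77 * 3e5 km/s = 231000 km/s
Propagation delay = 7707 / 231000 = 0.0334 s = 33.3636 ms
Processing delay = 4.9 ms
Total one-way latency = 38.2636 ms


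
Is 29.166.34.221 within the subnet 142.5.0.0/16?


Subnet network: 142.5.0.0
Test IP AND mask: 29.166.0.0
No, 29.166.34.221 is not in 142.5.0.0/16


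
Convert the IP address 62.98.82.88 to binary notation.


62 = 00111110
98 = 01100010
82 = 01010010
88 = 01011000
Binary: 00111110.01100010.01010010.01011000


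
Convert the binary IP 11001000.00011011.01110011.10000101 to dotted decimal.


11001000 = 200
00011011 = 27
01110011 = 115
10000101 = 133
IP: 200.27.115.133


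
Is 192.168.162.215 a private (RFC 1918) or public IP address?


RFC 1918 private ranges:
  10.0.0.0/8 (10.0.0.0 - 10.255.255.255)
  172.16.0.0/12 (172.16.0.0 - 172.31.255.255)
  192.168.0.0/16 (192.168.0.0 - 192.168.255.255)
Private (in 192.168.0.0/16)


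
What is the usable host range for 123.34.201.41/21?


Network: 123.34.200.0
Broadcast: 123.34.207.255
First usable = network + 1
Last usable = broadcast - 1
Range: 123.34.200.1 to 123.34.207.254


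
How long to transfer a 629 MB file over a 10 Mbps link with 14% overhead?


Effective throughput = 10 * (1 - 14/100) = 8.6 Mbps
File size in Mb = 629 * 8 = 5032 Mb
Time = 5032 / 8.6
Time = 585.1163 seconds


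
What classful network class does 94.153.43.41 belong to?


First octet: 94
Binary: 01011110
0xxxxxxx -> Class A (1-126)
Class A, default mask 255.0.0.0 (/8)


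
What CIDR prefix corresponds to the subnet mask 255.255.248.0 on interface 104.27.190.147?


Binary: 11111111.11111111.11111000.00000000
Count leading 1s
Prefix: /21


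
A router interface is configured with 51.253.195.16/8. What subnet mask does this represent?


/8 means 8 network bits, 24 host bits
Binary: 11111111000000000000000000000000
Mask: 255.0.0.0


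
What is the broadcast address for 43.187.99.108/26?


Network: 43.187.99.64/26
Host bits = 6
Set all host bits to 1:
Broadcast: 43.187.99.127


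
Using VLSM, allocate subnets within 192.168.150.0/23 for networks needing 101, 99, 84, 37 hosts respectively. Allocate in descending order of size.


101 hosts -> /25 (126 usable): 192.168.150.0/25
99 hosts -> /25 (126 usable): 192.168.150.128/25
84 hosts -> /25 (126 usable): 192.168.151.0/25
37 hosts -> /26 (62 usable): 192.168.151.128/26
Allocation: 192.168.150.0/25 (101 hosts, 126 usable); 192.168.150.128/25 (99 hosts, 126 usable); 192.168.151.0/25 (84 hosts, 126 usable); 192.168.151.128/26 (37 hosts, 62 usable)


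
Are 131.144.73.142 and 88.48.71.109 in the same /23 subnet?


Mask: 255.255.254.0
131.144.73.142 AND mask = 131.144.72.0
88.48.71.109 AND mask = 88.48.70.0
No, different subnets (131.144.72.0 vs 88.48.70.0)


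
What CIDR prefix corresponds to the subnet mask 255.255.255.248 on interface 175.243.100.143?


Binary: 11111111.11111111.11111111.11111000
Count leading 1s
Prefix: /29


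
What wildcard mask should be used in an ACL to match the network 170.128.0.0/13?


Subnet mask: 255.248.0.0
Wildcard = 255.255.255.255 - subnet mask
255 - 255 = 0
255 - 248 = 7
255 - 0 = 255
255 - 0 = 255
Wildcard: 0.7.255.255


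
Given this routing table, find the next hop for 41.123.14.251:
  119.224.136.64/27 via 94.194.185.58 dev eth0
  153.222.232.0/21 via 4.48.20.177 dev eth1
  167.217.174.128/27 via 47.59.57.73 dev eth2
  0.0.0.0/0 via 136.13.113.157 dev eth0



Longest prefix match for 41.123.14.251:
  /27 119.224.136.64: no
  /21 153.222.232.0: no
  /27 167.217.174.128: no
  /0 0.0.0.0: MATCH
Selected: next-hop 136.13.113.157 via eth0 (matched /0)


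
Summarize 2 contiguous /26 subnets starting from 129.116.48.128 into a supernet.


Original prefix: /26
Number of subnets: 2 = 2^1
New prefix = 26 - 1 = 25
Supernet: 129.116.48.128/25


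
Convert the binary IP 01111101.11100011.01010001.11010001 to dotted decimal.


01111101 = 125
11100011 = 227
01010001 = 81
11010001 = 209
IP: 125.227.81.209


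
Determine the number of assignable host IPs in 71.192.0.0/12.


Host bits = 32 - 12 = 20
Total addresses = 2^20 = 1048576
Usable = total - 2 (network and broadcast)
Usable hosts: 1048574


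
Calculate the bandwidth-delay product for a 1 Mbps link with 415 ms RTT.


BDP = bandwidth * RTT
= 1 Mbps * 415 ms
= 1 * 1e6 * 415 / 1000 bits
= 415000 bits
= 51875 bytes
= 50.6592 KB
BDP = 415000 bits (51875 bytes)


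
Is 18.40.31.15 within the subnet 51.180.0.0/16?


Subnet network: 51.180.0.0
Test IP AND mask: 18.40.0.0
No, 18.40.31.15 is not in 51.180.0.0/16


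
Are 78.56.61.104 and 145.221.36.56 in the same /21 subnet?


Mask: 255.255.248.0
78.56.61.104 AND mask = 78.56.56.0
145.221.36.56 AND mask = 145.221.32.0
No, different subnets (78.56.56.0 vs 145.221.32.0)


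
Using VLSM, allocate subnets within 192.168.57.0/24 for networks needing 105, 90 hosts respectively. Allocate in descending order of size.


105 hosts -> /25 (126 usable): 192.168.57.0/25
90 hosts -> /25 (126 usable): 192.168.57.128/25
Allocation: 192.168.57.0/25 (105 hosts, 126 usable); 192.168.57.128/25 (90 hosts, 126 usable)


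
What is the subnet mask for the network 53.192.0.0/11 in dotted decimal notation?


/11 means 11 network bits, 21 host bits
Binary: 11111111111000000000000000000000
Mask: 255.224.0.0


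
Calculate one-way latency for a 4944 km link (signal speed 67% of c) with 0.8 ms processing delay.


Speed = 0.67 * 3e5 km/s = 201000 km/s
Propagation delay = 4944 / 201000 = 0.0246 s = 24.597 ms
Processing delay = 0.8 ms
Total one-way latency = 25.397 ms


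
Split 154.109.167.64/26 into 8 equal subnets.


New prefix = 26 + 3 = 29
Each subnet has 8 addresses
  154.109.167.64/29
  154.109.167.72/29
  154.109.167.80/29
  154.109.167.88/29
  154.109.167.96/29
  154.109.167.104/29
  154.109.167.112/29
  154.109.167.120/29
Subnets: 154.109.167.64/29, 154.109.167.72/29, 154.109.167.80/29, 154.109.167.88/29, 154.109.167.96/29, 154.109.167.104/29, 154.109.167.112/29, 154.109.167.120/29


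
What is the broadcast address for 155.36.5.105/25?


Network: 155.36.5.0/25
Host bits = 7
Set all host bits to 1:
Broadcast: 155.36.5.127


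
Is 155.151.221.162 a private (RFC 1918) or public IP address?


RFC 1918 private ranges:
  10.0.0.0/8 (10.0.0.0 - 10.255.255.255)
  172.16.0.0/12 (172.16.0.0 - 172.31.255.255)
  192.168.0.0/16 (192.168.0.0 - 192.168.255.255)
Public (not in any RFC 1918 range)


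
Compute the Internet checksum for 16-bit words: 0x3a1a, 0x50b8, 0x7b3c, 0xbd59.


Sum all words (with carry folding):
+ 0x3a1a = 0x3a1a
+ 0x50b8 = 0x8ad2
+ 0x7b3c = 0x060f
+ 0xbd59 = 0xc368
One's complement: ~0xc368
Checksum = 0x3c97


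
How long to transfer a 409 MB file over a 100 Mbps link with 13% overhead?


Effective throughput = 100 * (1 - 13/100) = 87 Mbps
File size in Mb = 409 * 8 = 3272 Mb
Time = 3272 / 87
Time = 37.6092 seconds


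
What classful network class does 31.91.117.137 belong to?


First octet: 31
Binary: 00011111
0xxxxxxx -> Class A (1-126)
Class A, default mask 255.0.0.0 (/8)


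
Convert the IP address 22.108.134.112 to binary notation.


22 = 00010110
108 = 01101100
134 = 10000110
112 = 01110000
Binary: 00010110.01101100.10000110.01110000


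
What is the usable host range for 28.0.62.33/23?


Network: 28.0.62.0
Broadcast: 28.0.63.255
First usable = network + 1
Last usable = broadcast - 1
Range: 28.0.62.1 to 28.0.63.254


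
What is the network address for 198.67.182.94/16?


IP:   11000110.01000011.10110110.01011110
Mask: 11111111.11111111.00000000.00000000
AND operation:
Net:  11000110.01000011.00000000.00000000
Network: 198.67.0.0/16
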